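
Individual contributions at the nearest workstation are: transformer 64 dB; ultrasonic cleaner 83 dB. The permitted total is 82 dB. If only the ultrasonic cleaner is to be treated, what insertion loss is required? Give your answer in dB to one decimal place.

The untreated sources together contribute 10^(64/10) = 2.512e+06, i.e. 64.00 dB.
The limit corresponds to 10^(82/10) = 1.585e+08; subtracting the fixed part leaves 1.560e+08 for the ultrasonic cleaner, i.e. 81.93 dB.
Required insertion loss = 83 − 81.93 = 1.07 dB.

1.1 dB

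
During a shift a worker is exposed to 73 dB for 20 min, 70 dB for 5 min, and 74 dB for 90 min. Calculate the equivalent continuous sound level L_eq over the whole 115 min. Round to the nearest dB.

L_eq = 10·log₁₀[(1/T)·Σ tᵢ·10^(Lᵢ/10)] with T = 115 min.
Σ tᵢ·10^(Lᵢ/10) = 20·10^(73/10) + 5·10^(70/10) + 90·10^(74/10) = 2.710e+09.
L_eq = 10·log₁₀(2.710e+09/115) = 73.72 dB.

74 dB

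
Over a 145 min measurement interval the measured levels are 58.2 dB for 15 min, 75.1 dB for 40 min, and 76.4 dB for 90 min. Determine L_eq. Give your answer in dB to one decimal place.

L_eq = 10·log₁₀[(1/T)·Σ tᵢ·10^(Lᵢ/10)] with T = 145 min.
Σ tᵢ·10^(Lᵢ/10) = 15·10^(58.2/10) + 40·10^(75.1/10) + 90·10^(76.4/10) = 5.233e+09.
L_eq = 10·log₁₀(5.233e+09/145) = 75.57 dB.

75.6 dB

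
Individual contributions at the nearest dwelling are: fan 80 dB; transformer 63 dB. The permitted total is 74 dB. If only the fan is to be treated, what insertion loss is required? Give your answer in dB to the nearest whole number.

Fixed contribution from the other source: Σ 10^(L/10) = 10^(63/10) = 1.995e+06 (63.00 dB).
The limit corresponds to 10^(74/10) = 2.512e+07; subtracting the fixed part leaves 2.312e+07 for the fan, i.e. 73.64 dB.
Required insertion loss = 80 − 73.64 = 6.36 dB.

6 dB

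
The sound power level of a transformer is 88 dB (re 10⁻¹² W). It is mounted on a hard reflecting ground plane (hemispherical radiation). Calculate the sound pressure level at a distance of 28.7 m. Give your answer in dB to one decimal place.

The power spreads over a hemisphere of area 2π·r², so L_p = L_w − 10·log₁₀(2π·r²).
2π·r² = 5175 m², 10·log₁₀ of that is 37.139 dB.
L_p = 88 − 37.139 = 50.86 dB.

50.9 dB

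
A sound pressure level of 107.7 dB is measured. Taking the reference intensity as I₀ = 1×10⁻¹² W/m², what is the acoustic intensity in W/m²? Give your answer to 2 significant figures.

0.059 W/m²

I = I₀·10^(L/10) = 10⁻¹² × 10^(107.7/10) = 10^(-1.230).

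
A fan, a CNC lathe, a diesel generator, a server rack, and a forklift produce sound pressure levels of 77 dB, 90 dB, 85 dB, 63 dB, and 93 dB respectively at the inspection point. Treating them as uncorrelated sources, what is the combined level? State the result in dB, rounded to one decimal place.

95.3 dB

For uncorrelated sources the intensities add, so convert each level to linear form, sum, and take 10·log₁₀ of the total.
Σ 10^(L/10) = 10^(77/10) + 10^(90/10) + 10^(85/10) + 10^(63/10) + 10^(93/10) = 3.364e+09.
L_total = 10·log₁₀(3.364e+09) = 95.27 dB.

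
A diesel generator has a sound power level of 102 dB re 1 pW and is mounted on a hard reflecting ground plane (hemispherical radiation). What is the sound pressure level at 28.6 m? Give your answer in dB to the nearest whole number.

The power spreads over a hemisphere of area 2π·r², so L_p = L_w − 10·log₁₀(2π·r²).
2π·r² = 5139 m², 10·log₁₀ of that is 37.109 dB.
L_p = 102 − 37.109 = 64.89 dB.

65 dB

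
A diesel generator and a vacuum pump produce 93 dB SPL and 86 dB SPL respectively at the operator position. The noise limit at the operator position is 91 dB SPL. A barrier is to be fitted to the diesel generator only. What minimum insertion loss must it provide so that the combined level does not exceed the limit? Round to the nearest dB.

The untreated sources together contribute 10^(86/10) = 3.981e+08, i.e. 86.00 dB SPL.
The limit corresponds to 10^(91/10) = 1.259e+09; subtracting the fixed part leaves 8.608e+08 for the diesel generator, i.e. 89.35 dB SPL.
Required insertion loss = 93 − 89.35 = 3.65 dB.

4 dB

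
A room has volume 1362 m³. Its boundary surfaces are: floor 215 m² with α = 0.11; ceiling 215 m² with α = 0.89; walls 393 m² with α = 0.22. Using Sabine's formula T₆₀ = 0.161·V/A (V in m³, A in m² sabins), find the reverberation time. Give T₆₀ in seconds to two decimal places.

A = Σ Sᵢαᵢ = 215·0.11 + 215·0.89 + 393·0.22 = 301.46 m².
T₆₀ = 0.161 × 1362 / 301.46 = 0.727 s.

0.73 s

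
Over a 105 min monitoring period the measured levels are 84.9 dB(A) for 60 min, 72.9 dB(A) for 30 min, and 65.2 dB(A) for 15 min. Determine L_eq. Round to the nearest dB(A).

83 dB(A)

L_eq = 10·log₁₀[(1/T)·Σ tᵢ·10^(Lᵢ/10)] with T = 105 min.
Σ tᵢ·10^(Lᵢ/10) = 60·10^(84.9/10) + 30·10^(72.9/10) + 15·10^(65.2/10) = 1.918e+10.
L_eq = 10·log₁₀(1.918e+10/105) = 82.62 dB(A).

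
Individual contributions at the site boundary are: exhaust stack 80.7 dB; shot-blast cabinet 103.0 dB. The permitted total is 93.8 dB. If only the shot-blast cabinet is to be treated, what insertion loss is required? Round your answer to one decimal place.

The untreated sources together contribute 10^(80.7/10) = 1.175e+08, i.e. 80.70 dB.
The limit corresponds to 10^(93.8/10) = 2.399e+09; subtracting the fixed part leaves 2.281e+09 for the shot-blast cabinet, i.e. 93.58 dB.
Required insertion loss = 103.0 − 93.58 = 9.42 dB.

9.4 dB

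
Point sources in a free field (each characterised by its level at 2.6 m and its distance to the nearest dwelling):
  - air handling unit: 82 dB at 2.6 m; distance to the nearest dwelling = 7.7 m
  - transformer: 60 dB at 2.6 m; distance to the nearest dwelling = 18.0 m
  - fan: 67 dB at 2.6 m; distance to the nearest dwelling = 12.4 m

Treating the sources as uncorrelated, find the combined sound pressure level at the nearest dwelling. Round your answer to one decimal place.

72.6 dB

Propagate each source to the receiver with L = L_ref − 20·log₁₀(r/r_ref), then add intensities.
air handling unit: 82 − 20·log₁₀(7.7/2.6) = 82 − 9.43 = 72.57 dB.
transformer: 60 − 20·log₁₀(18.0/2.6) = 60 − 16.81 = 43.19 dB.
fan: 67 − 20·log₁₀(12.4/2.6) = 67 − 13.57 = 53.43 dB.
Σ 10^(L/10) = 1.831e+07 → L_total = 10·log₁₀(1.831e+07) = 72.63 dB.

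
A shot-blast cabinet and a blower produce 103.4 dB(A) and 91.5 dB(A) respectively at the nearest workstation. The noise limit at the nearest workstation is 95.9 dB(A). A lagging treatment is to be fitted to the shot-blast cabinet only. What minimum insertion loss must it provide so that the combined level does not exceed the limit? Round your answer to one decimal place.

Everything except the shot-blast cabinet sums to 10^(91.5/10) = 1.413e+09 in linear terms, 91.50 dB(A).
To meet 95.9 dB(A) overall, the treated shot-blast cabinet may contribute at most 10^(95.9/10) − 1.413e+09 = 2.478e+09, i.e. 93.94 dB(A).
Required insertion loss = 103.4 − 93.94 = 9.46 dB.

9.5 dB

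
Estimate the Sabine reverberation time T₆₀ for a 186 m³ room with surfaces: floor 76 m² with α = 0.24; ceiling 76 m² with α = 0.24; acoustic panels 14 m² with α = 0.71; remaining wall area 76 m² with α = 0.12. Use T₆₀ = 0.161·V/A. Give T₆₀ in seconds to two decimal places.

0.54 s

Summing Sᵢαᵢ: 76·0.24 + 76·0.24 + 14·0.71 + 76·0.12 = 55.54 m².
T₆₀ = 0.161 × 186 / 55.54 = 0.539 s.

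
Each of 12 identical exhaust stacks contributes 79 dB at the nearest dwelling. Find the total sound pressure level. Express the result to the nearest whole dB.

L_total = L₁ + 10·log₁₀ N for N identical incoherent sources.
L_total = 79 + 10·log₁₀(12) = 79 + 10.792 = 89.79 dB.

90 dB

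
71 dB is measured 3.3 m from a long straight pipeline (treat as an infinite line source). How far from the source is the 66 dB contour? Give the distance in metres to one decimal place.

10.4 m

Line-source spreading drops the level by 10·log₁₀(r₂/r₁); inverting, r₂/r₁ = 10^(ΔL/10).
r₂ = 3.3·10^((71−66)/10) = 3.3·10^(5.0/10) = 10.44 m.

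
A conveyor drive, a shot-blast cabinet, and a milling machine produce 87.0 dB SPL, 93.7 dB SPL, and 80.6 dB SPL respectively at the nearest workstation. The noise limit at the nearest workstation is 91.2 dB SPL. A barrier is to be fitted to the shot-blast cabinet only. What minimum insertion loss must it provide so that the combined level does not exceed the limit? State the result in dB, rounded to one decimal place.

5.2 dB

Fixed contribution from the other sources: Σ 10^(L/10) = 10^(87.0/10) + 10^(80.6/10) = 6.160e+08 (87.90 dB SPL).
To meet 91.2 dB SPL overall, the treated shot-blast cabinet may contribute at most 10^(91.2/10) − 6.160e+08 = 7.023e+08, i.e. 88.46 dB SPL.
So the shot-blast cabinet must be reduced from 93.7 to 88.46 dB SPL: IL = 5.24 dB.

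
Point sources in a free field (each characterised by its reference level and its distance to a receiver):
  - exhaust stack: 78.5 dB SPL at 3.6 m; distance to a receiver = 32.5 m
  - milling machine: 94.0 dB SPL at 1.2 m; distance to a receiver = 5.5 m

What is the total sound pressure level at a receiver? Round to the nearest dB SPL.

81 dB SPL

Propagate each source to the receiver with L = L_ref − 20·log₁₀(r/r_ref), then add intensities.
exhaust stack: 78.5 − 20·log₁₀(32.5/3.6) = 78.5 − 19.11 = 59.39 dB SPL.
milling machine: 94.0 − 20·log₁₀(5.5/1.2) = 94.0 − 13.22 = 80.78 dB SPL.
Σ 10^(L/10) = 1.204e+08 → L_total = 10·log₁₀(1.204e+08) = 80.81 dB SPL.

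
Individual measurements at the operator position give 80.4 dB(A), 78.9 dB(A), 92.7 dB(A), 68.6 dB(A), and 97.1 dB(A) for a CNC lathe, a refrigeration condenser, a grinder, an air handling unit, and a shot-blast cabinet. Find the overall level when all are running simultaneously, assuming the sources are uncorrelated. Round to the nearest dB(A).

Incoherent sources combine by intensity addition: L_total = 10·log₁₀(Σ 10^(L_i/10)).
Σ 10^(L/10) = 10^(80.4/10) + 10^(78.9/10) + 10^(92.7/10) + 10^(68.6/10) + 10^(97.1/10) = 7.185e+09.
L_total = 10·log₁₀(7.185e+09) = 98.56 dB(A).

99 dB(A)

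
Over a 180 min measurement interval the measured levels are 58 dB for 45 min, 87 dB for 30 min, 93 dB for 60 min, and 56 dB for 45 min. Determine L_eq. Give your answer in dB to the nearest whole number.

89 dB

The energy average is taken in the linear domain: L_eq = 10·log₁₀[(Σ tᵢ·10^(Lᵢ/10))/T], T = 180 min.
Σ tᵢ·10^(Lᵢ/10) = 45·10^(58/10) + 30·10^(87/10) + 60·10^(93/10) + 45·10^(56/10) = 1.348e+11.
L_eq = 10·log₁₀(1.348e+11/180) = 88.74 dB.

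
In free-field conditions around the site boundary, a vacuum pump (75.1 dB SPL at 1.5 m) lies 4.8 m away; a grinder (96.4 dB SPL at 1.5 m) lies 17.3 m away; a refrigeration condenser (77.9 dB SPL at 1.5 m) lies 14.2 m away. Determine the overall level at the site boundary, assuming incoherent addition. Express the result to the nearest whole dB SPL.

Propagate each source to the receiver with L = L_ref − 20·log₁₀(r/r_ref), then add intensities.
vacuum pump: 75.1 − 20·log₁₀(4.8/1.5) = 75.1 − 10.10 = 65.00 dB SPL.
grinder: 96.4 − 20·log₁₀(17.3/1.5) = 96.4 − 21.24 = 75.16 dB SPL.
refrigeration condenser: 77.9 − 20·log₁₀(14.2/1.5) = 77.9 − 19.52 = 58.38 dB SPL.
Σ 10^(L/10) = 3.666e+07 → L_total = 10·log₁₀(3.666e+07) = 75.64 dB SPL.

76 dB SPL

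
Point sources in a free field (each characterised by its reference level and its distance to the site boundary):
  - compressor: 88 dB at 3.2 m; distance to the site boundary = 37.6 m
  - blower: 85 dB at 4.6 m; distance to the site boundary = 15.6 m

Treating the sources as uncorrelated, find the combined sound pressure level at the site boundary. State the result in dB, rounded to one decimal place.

75.1 dB

Propagate each source to the receiver with L = L_ref − 20·log₁₀(r/r_ref), then add intensities.
compressor: 88 − 20·log₁₀(37.6/3.2) = 88 − 21.40 = 66.60 dB.
blower: 85 − 20·log₁₀(15.6/4.6) = 85 − 10.61 = 74.39 dB.
Σ 10^(L/10) = 3.207e+07 → L_total = 10·log₁₀(3.207e+07) = 75.06 dB.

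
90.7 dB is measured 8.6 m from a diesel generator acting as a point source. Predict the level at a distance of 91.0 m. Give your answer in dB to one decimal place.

Spherical spreading from a point source gives a 20·log₁₀(r₂/r₁) drop.
L₂ = 90.7 − 20·log₁₀(91.0/8.6) = 90.7 − 20.491 = 70.21 dB.

70.2 dB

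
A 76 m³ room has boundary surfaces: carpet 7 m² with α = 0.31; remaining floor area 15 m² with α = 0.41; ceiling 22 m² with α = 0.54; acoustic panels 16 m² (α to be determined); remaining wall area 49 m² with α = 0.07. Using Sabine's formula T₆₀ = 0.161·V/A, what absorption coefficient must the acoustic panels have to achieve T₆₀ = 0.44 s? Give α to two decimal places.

0.26

A = 0.161·V/T₆₀ = 0.161·76/0.44 = 27.81 m² sabins.
Absorption from the other surfaces = 7·0.31 + 15·0.41 + 22·0.54 + 49·0.07 = 23.63 m², so the acoustic panels must supply 4.18 m² over 16 m².
α = 4.18/16 = 0.261.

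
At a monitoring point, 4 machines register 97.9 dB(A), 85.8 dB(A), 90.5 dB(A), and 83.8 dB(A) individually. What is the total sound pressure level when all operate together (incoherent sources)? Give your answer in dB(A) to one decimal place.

For uncorrelated sources the intensities add, so convert each level to linear form, sum, and take 10·log₁₀ of the total.
Σ 10^(L/10) = 10^(97.9/10) + 10^(85.8/10) + 10^(90.5/10) + 10^(83.8/10) = 7.908e+09.
L_total = 10·log₁₀(7.908e+09) = 98.98 dB(A).

99.0 dB(A)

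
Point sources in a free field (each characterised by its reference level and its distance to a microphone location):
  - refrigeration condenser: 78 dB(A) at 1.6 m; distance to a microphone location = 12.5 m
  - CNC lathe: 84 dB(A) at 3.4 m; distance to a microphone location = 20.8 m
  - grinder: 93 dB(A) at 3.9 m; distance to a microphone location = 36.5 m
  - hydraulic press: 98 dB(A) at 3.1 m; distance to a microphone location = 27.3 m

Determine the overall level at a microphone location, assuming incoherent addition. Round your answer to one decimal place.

80.5 dB(A)

Propagate each source to the receiver with L = L_ref − 20·log₁₀(r/r_ref), then add intensities.
refrigeration condenser: 78 − 20·log₁₀(12.5/1.6) = 78 − 17.86 = 60.14 dB(A).
CNC lathe: 84 − 20·log₁₀(20.8/3.4) = 84 − 15.73 = 68.27 dB(A).
grinder: 93 − 20·log₁₀(36.5/3.9) = 93 − 19.42 = 73.58 dB(A).
hydraulic press: 98 − 20·log₁₀(27.3/3.1) = 98 − 18.90 = 79.10 dB(A).
Σ 10^(L/10) = 1.119e+08 → L_total = 10·log₁₀(1.119e+08) = 80.49 dB(A).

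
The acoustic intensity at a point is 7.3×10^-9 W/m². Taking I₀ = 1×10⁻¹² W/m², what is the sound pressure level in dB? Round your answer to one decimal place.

38.6 dB

L = 10·log₁₀(I/I₀) = 10·log₁₀(7.3×10^-9/10⁻¹²) = 10·log₁₀(7.3×10^3).
L = 10·(0.8633 + 3) = 38.63 dB.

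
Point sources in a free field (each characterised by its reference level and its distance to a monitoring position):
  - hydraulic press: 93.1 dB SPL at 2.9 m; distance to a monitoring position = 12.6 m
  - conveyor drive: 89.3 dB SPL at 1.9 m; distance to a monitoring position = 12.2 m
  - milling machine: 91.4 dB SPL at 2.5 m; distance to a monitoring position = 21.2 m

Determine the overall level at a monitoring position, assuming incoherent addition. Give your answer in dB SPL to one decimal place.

First find each source's level at the receiver (point-source: −20·log₁₀(r/r_ref)), then combine on an intensity basis.
hydraulic press: 93.1 − 20·log₁₀(12.6/2.9) = 93.1 − 12.76 = 80.34 dB SPL.
conveyor drive: 89.3 − 20·log₁₀(12.2/1.9) = 89.3 − 16.15 = 73.15 dB SPL.
milling machine: 91.4 − 20·log₁₀(21.2/2.5) = 91.4 − 18.57 = 72.83 dB SPL.
Σ 10^(L/10) = 1.480e+08 → L_total = 10·log₁₀(1.480e+08) = 81.70 dB SPL.

81.7 dB SPL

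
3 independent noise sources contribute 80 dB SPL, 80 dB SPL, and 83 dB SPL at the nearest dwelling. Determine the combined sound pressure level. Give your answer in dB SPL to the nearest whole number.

86 dB SPL

For uncorrelated sources the intensities add, so convert each level to linear form, sum, and take 10·log₁₀ of the total.
Σ 10^(L/10) = 10^(80/10) + 10^(80/10) + 10^(83/10) = 3.995e+08.
L_total = 10·log₁₀(3.995e+08) = 86.02 dB SPL.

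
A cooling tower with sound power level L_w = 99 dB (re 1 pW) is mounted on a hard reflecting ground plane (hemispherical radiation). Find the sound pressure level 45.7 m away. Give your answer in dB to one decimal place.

The power spreads over a hemisphere of area 2π·r², so L_p = L_w − 10·log₁₀(2π·r²).
2π·r² = 1.312e+04 m², 10·log₁₀ of that is 41.180 dB.
L_p = 99 − 41.180 = 57.82 dB.

57.8 dB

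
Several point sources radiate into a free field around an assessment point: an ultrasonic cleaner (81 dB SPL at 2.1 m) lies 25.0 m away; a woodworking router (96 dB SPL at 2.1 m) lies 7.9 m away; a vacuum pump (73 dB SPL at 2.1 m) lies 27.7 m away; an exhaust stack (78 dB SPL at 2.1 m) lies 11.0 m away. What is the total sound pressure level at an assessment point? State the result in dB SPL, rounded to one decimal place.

Apply inverse-square spreading to bring every level to the receiver, then sum 10^(L/10).
ultrasonic cleaner: 81 − 20·log₁₀(25.0/2.1) = 81 − 21.51 = 59.49 dB SPL.
woodworking router: 96 − 20·log₁₀(7.9/2.1) = 96 − 11.51 = 84.49 dB SPL.
vacuum pump: 73 − 20·log₁₀(27.7/2.1) = 73 − 22.41 = 50.59 dB SPL.
exhaust stack: 78 − 20·log₁₀(11.0/2.1) = 78 − 14.38 = 63.62 dB SPL.
Σ 10^(L/10) = 2.846e+08 → L_total = 10·log₁₀(2.846e+08) = 84.54 dB SPL.

84.5 dB SPL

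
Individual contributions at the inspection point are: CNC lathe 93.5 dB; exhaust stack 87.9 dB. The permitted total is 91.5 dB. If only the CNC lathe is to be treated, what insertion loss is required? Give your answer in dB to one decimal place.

The untreated sources together contribute 10^(87.9/10) = 6.166e+08, i.e. 87.90 dB.
The limit corresponds to 10^(91.5/10) = 1.413e+09; subtracting the fixed part leaves 7.959e+08 for the CNC lathe, i.e. 89.01 dB.
So the CNC lathe must be reduced from 93.5 to 89.01 dB: IL = 4.49 dB.

4.5 dB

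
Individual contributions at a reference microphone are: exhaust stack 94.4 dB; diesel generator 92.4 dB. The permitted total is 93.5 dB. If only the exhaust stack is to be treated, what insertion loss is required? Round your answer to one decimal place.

7.4 dB

The untreated sources together contribute 10^(92.4/10) = 1.738e+09, i.e. 92.40 dB.
The limit corresponds to 10^(93.5/10) = 2.239e+09; subtracting the fixed part leaves 5.009e+08 for the exhaust stack, i.e. 87.00 dB.
So the exhaust stack must be reduced from 94.4 to 87.00 dB: IL = 7.40 dB.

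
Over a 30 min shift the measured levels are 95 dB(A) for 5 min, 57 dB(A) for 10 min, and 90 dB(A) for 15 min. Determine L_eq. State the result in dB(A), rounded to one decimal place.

90.1 dB(A)

L_eq = 10·log₁₀[(1/T)·Σ tᵢ·10^(Lᵢ/10)] with T = 30 min.
Σ tᵢ·10^(Lᵢ/10) = 5·10^(95/10) + 10·10^(57/10) + 15·10^(90/10) = 3.082e+10.
L_eq = 10·log₁₀(3.082e+10/30) = 90.12 dB(A).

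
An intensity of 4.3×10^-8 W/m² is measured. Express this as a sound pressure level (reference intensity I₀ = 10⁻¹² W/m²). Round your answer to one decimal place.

I/I₀ = 4.3×10^-8/10⁻¹² = 4.3×10^4, and L = 10·log₁₀(I/I₀).
L = 10·(0.6335 + 4) = 46.33 dB.

46.3 dB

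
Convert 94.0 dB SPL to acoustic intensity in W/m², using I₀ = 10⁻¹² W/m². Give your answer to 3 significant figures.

I = I₀·10^(L/10) = 10⁻¹² × 10^(94.0/10) = 10^(-2.600).

0.00251 W/m²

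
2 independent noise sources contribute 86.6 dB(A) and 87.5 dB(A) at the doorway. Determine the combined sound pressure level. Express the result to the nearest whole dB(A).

90 dB(A)

Incoherent sources combine by intensity addition: L_total = 10·log₁₀(Σ 10^(L_i/10)).
Σ 10^(L/10) = 10^(86.6/10) + 10^(87.5/10) = 1.019e+09.
L_total = 10·log₁₀(1.019e+09) = 90.08 dB(A).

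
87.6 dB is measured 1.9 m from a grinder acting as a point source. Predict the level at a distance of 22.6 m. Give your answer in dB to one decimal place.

Point-source attenuation: ΔL = 20·log₁₀(r₂/r₁) = 20·log₁₀(22.6/1.9) = 21.507 dB.
L₂ = 87.6 − 20·log₁₀(22.6/1.9) = 87.6 − 21.507 = 66.09 dB.

66.1 dB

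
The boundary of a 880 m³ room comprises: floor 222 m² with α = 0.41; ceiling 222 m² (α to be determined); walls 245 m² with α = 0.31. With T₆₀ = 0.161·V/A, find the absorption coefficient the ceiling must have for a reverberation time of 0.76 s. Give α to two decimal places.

From T₆₀ = 0.161·V/A, the target T₆₀ = 0.76 s needs A = 0.161·880/0.76 = 186.42 m².
Absorption from the other surfaces = 222·0.41 + 245·0.31 = 166.97 m², so the ceiling must supply 19.45 m² over 222 m².
α = 19.45/222 = 0.088.

0.09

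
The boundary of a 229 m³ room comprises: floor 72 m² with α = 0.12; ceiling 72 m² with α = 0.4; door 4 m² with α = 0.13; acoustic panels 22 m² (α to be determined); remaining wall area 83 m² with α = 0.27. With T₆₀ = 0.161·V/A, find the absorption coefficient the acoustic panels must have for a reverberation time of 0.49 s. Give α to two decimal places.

0.68

From T₆₀ = 0.161·V/A, the target T₆₀ = 0.49 s needs A = 0.161·229/0.49 = 75.24 m².
Absorption from the other surfaces = 72·0.12 + 72·0.4 + 4·0.13 + 83·0.27 = 60.37 m², so the acoustic panels must supply 14.87 m² over 22 m².
α = 14.87/22 = 0.676.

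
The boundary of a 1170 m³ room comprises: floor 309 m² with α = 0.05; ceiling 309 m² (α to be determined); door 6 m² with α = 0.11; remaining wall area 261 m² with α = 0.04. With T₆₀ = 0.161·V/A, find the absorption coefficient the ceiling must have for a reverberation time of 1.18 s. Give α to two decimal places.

From T₆₀ = 0.161·V/A, the target T₆₀ = 1.18 s needs A = 0.161·1170/1.18 = 159.64 m².
Absorption from the other surfaces = 309·0.05 + 6·0.11 + 261·0.04 = 26.55 m², so the ceiling must supply 133.09 m² over 309 m².
α = 133.09/309 = 0.431.

0.43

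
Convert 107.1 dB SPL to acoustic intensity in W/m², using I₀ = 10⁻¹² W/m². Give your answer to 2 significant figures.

0.051 W/m²

I = I₀·10^(L/10) = 10⁻¹² × 10^(107.1/10) = 10^(-1.290).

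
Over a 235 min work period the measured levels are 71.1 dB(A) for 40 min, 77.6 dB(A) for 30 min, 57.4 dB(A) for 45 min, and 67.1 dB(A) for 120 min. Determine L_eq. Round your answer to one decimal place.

70.9 dB(A)

L_eq = 10·log₁₀[(1/T)·Σ tᵢ·10^(Lᵢ/10)] with T = 235 min.
Σ tᵢ·10^(Lᵢ/10) = 40·10^(71.1/10) + 30·10^(77.6/10) + 45·10^(57.4/10) + 120·10^(67.1/10) = 2.882e+09.
L_eq = 10·log₁₀(2.882e+09/235) = 70.89 dB(A).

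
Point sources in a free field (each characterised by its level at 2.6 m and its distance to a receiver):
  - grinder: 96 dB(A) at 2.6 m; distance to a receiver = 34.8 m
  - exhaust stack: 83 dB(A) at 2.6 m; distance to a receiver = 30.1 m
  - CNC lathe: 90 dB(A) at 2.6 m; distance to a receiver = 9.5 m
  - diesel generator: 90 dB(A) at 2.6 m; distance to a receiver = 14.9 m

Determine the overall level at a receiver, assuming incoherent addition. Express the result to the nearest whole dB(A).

81 dB(A)

First find each source's level at the receiver (point-source: −20·log₁₀(r/r_ref)), then combine on an intensity basis.
grinder: 96 − 20·log₁₀(34.8/2.6) = 96 − 22.53 = 73.47 dB(A).
exhaust stack: 83 − 20·log₁₀(30.1/2.6) = 83 − 21.27 = 61.73 dB(A).
CNC lathe: 90 − 20·log₁₀(9.5/2.6) = 90 − 11.26 = 78.74 dB(A).
diesel generator: 90 − 20·log₁₀(14.9/2.6) = 90 − 15.16 = 74.84 dB(A).
Σ 10^(L/10) = 1.291e+08 → L_total = 10·log₁₀(1.291e+08) = 81.11 dB(A).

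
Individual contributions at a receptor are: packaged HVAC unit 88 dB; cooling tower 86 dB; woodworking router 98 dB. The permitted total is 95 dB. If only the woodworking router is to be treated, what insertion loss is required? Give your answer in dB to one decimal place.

Everything except the woodworking router sums to 10^(88/10) + 10^(86/10) = 1.029e+09 in linear terms, 90.12 dB.
To meet 95 dB overall, the treated woodworking router may contribute at most 10^(95/10) − 1.029e+09 = 2.133e+09, i.e. 93.29 dB.
So the woodworking router must be reduced from 98 to 93.29 dB: IL = 4.71 dB.

4.7 dB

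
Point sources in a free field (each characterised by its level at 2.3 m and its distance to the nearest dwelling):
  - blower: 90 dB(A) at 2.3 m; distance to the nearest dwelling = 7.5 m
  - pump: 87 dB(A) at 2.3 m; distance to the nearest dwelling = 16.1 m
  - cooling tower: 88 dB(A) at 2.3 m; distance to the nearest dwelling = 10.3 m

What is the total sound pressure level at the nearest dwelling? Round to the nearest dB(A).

81 dB(A)

Apply inverse-square spreading to bring every level to the receiver, then sum 10^(L/10).
blower: 90 − 20·log₁₀(7.5/2.3) = 90 − 10.27 = 79.73 dB(A).
pump: 87 − 20·log₁₀(16.1/2.3) = 87 − 16.90 = 70.10 dB(A).
cooling tower: 88 − 20·log₁₀(10.3/2.3) = 88 − 13.02 = 74.98 dB(A).
Σ 10^(L/10) = 1.357e+08 → L_total = 10·log₁₀(1.357e+08) = 81.33 dB(A).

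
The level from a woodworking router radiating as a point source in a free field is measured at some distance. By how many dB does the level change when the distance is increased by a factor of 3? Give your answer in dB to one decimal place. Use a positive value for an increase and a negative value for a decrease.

-9.5 dB

A point source loses 6 dB per doubling of distance; generally ΔL = −20·log₁₀(r₂/r₁).
ΔL = −20·log₁₀(3) = -9.54 dB.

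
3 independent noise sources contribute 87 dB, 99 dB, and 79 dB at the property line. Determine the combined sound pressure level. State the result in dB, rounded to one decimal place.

99.3 dB

Incoherent sources combine by intensity addition: L_total = 10·log₁₀(Σ 10^(L_i/10)).
Σ 10^(L/10) = 10^(87/10) + 10^(99/10) + 10^(79/10) = 8.524e+09.
L_total = 10·log₁₀(8.524e+09) = 99.31 dB.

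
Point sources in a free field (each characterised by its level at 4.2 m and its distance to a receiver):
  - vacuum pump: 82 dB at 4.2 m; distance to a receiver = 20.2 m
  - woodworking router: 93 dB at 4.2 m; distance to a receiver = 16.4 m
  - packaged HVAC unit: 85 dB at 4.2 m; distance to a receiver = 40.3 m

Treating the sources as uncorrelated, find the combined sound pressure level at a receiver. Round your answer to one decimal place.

First find each source's level at the receiver (point-source: −20·log₁₀(r/r_ref)), then combine on an intensity basis.
vacuum pump: 82 − 20·log₁₀(20.2/4.2) = 82 − 13.64 = 68.36 dB.
woodworking router: 93 − 20·log₁₀(16.4/4.2) = 93 − 11.83 = 81.17 dB.
packaged HVAC unit: 85 − 20·log₁₀(40.3/4.2) = 85 − 19.64 = 65.36 dB.
Σ 10^(L/10) = 1.411e+08 → L_total = 10·log₁₀(1.411e+08) = 81.50 dB.

81.5 dB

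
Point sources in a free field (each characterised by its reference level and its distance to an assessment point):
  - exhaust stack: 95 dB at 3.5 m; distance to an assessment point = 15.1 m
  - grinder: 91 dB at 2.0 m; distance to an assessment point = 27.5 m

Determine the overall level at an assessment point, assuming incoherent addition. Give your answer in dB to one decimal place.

Propagate each source to the receiver with L = L_ref − 20·log₁₀(r/r_ref), then add intensities.
exhaust stack: 95 − 20·log₁₀(15.1/3.5) = 95 − 12.70 = 82.30 dB.
grinder: 91 − 20·log₁₀(27.5/2.0) = 91 − 22.77 = 68.23 dB.
Σ 10^(L/10) = 1.766e+08 → L_total = 10·log₁₀(1.766e+08) = 82.47 dB.

82.5 dB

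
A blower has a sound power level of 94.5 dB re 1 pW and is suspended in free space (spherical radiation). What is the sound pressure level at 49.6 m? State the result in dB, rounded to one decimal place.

49.6 dB

L_p = L_w − 10·log₁₀(4π·r²) with r = 49.6 m.
4π·r² = 3.092e+04 m², 10·log₁₀ of that is 44.902 dB.
L_p = 94.5 − 44.902 = 49.60 dB.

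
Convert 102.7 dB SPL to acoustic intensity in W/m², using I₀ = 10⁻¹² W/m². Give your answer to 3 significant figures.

L = 10·log₁₀(I/I₀) ⇒ I = I₀·10^(L/10) = 10⁻¹² × 10^10.27.

0.0186 W/m²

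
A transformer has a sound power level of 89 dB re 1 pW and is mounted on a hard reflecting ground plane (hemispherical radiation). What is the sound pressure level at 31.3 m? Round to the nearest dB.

Free-field hemispherical radiation: L_p = L_w − 10·log₁₀(2π·r²), r = 31.3 m.
2π·r² = 6156 m², 10·log₁₀ of that is 37.893 dB.
L_p = 89 − 37.893 = 51.11 dB.

51 dB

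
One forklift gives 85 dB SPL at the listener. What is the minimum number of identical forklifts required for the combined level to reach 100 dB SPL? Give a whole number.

32

The shortfall is 100 − 85 = 15.0 dB, and N units add 10·log₁₀ N, so need 10·log₁₀ N ≥ 15.0.
N ≥ 10^(15.0/10) = 31.623, so N = 32.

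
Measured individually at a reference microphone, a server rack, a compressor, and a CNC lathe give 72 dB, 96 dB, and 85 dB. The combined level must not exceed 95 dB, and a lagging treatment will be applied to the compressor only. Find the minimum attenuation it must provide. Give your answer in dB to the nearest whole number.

Everything except the compressor sums to 10^(72/10) + 10^(85/10) = 3.321e+08 in linear terms, 85.21 dB.
To meet 95 dB overall, the treated compressor may contribute at most 10^(95/10) − 3.321e+08 = 2.830e+09, i.e. 94.52 dB.
So the compressor must be reduced from 96 to 94.52 dB: IL = 1.48 dB.

1 dB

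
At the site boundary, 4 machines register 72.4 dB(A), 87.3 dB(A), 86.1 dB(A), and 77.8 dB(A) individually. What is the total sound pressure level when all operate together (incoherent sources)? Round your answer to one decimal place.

Incoherent sources combine by intensity addition: L_total = 10·log₁₀(Σ 10^(L_i/10)).
Σ 10^(L/10) = 10^(72.4/10) + 10^(87.3/10) + 10^(86.1/10) + 10^(77.8/10) = 1.022e+09.
L_total = 10·log₁₀(1.022e+09) = 90.09 dB(A).

90.1 dB(A)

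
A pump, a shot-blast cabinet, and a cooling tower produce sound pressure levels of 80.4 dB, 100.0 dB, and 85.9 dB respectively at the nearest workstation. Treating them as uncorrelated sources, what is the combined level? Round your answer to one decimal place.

Incoherent sources combine by intensity addition: L_total = 10·log₁₀(Σ 10^(L_i/10)).
Σ 10^(L/10) = 10^(80.4/10) + 10^(100.0/10) + 10^(85.9/10) = 1.050e+10.
L_total = 10·log₁₀(1.050e+10) = 100.21 dB.

100.2 dB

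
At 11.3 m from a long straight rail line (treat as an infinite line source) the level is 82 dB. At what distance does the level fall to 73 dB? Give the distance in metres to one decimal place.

The 9.0 dB drop corresponds to a distance ratio of 10^(9.0/10) for a line source.
r₂ = 11.3·10^((82−73)/10) = 11.3·10^(9.0/10) = 89.76 m.

89.8 m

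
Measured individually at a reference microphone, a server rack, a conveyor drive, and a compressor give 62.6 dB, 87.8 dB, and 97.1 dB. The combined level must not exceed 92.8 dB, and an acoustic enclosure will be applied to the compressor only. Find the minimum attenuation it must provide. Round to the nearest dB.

6 dB

Everything except the compressor sums to 10^(62.6/10) + 10^(87.8/10) = 6.044e+08 in linear terms, 87.81 dB.
To meet 92.8 dB overall, the treated compressor may contribute at most 10^(92.8/10) − 6.044e+08 = 1.301e+09, i.e. 91.14 dB.
So the compressor must be reduced from 97.1 to 91.14 dB: IL = 5.96 dB.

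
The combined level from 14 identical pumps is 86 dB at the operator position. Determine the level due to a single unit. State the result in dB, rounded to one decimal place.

14 equal contributions raise the level by 10·log₁₀ 14 = 11.461 dB, so each unit alone gives 86 − 11.461.

74.5 dB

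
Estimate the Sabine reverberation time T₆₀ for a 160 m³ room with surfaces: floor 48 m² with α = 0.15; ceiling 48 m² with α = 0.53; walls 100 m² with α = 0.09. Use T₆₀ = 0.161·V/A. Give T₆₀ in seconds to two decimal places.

Total absorption A = 48·0.15 + 48·0.53 + 100·0.09 = 41.64 m² sabins.
T₆₀ = 0.161 × 160 / 41.64 = 0.619 s.

0.62 s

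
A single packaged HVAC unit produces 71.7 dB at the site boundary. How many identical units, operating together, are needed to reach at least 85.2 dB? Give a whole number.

N identical sources give L₁ + 10·log₁₀ N, so require 10·log₁₀ N ≥ 85.2 − 71.7 = 13.5 dB.
N ≥ 10^(13.5/10) = 22.387, so N = 23.

23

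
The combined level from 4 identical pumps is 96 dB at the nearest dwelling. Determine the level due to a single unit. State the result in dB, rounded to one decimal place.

For N identical incoherent sources L_total = L₁ + 10·log₁₀ N, so L₁ = 96 − 10·log₁₀(4) = 96 − 6.021.

90.0 dB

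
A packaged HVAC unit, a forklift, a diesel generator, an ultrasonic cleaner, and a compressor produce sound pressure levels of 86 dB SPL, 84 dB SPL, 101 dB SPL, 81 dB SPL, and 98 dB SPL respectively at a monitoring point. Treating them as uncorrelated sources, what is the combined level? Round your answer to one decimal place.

102.9 dB SPL

For uncorrelated sources the intensities add, so convert each level to linear form, sum, and take 10·log₁₀ of the total.
Σ 10^(L/10) = 10^(86/10) + 10^(84/10) + 10^(101/10) + 10^(81/10) + 10^(98/10) = 1.967e+10.
L_total = 10·log₁₀(1.967e+10) = 102.94 dB SPL.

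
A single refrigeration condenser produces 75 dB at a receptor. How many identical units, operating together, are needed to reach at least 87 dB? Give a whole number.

The shortfall is 87 − 75 = 12.0 dB, and N units add 10·log₁₀ N, so need 10·log₁₀ N ≥ 12.0.
N ≥ 10^(12.0/10) = 15.849, so N = 16.

16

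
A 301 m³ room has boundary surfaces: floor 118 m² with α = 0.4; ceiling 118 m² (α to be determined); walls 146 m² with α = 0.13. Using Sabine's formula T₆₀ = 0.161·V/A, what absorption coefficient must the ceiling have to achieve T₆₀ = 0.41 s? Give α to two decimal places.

From T₆₀ = 0.161·V/A, the target T₆₀ = 0.41 s needs A = 0.161·301/0.41 = 118.20 m².
Absorption from the other surfaces = 118·0.4 + 146·0.13 = 66.18 m², so the ceiling must supply 52.02 m² over 118 m².
α = 52.02/118 = 0.441.

0.44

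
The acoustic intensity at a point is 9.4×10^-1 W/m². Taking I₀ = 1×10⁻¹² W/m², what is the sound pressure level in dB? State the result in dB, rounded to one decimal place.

Dividing by I₀ shifts the exponent by 12: I/I₀ = 9.4×10^11.
L = 10·(0.9731 + 11) = 119.73 dB.

119.7 dB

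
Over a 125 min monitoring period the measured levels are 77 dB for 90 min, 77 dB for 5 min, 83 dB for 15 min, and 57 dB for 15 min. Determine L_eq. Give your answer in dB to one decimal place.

77.9 dB

Weight each interval's intensity by its duration and average over T = 125 min:
Σ tᵢ·10^(Lᵢ/10) = 90·10^(77/10) + 5·10^(77/10) + 15·10^(83/10) + 15·10^(57/10) = 7.762e+09.
L_eq = 10·log₁₀(7.762e+09/125) = 77.93 dB.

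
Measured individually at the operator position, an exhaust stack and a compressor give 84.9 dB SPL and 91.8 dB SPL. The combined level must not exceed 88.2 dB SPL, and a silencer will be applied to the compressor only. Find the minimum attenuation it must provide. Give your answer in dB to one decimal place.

The untreated sources together contribute 10^(84.9/10) = 3.090e+08, i.e. 84.90 dB SPL.
The limit corresponds to 10^(88.2/10) = 6.607e+08; subtracting the fixed part leaves 3.517e+08 for the compressor, i.e. 85.46 dB SPL.
Required insertion loss = 91.8 − 85.46 = 6.34 dB.

6.3 dB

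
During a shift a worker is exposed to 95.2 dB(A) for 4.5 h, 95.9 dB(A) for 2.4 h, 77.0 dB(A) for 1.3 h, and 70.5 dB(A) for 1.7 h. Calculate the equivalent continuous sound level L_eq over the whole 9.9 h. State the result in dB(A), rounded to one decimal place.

93.9 dB(A)

The energy average is taken in the linear domain: L_eq = 10·log₁₀[(Σ tᵢ·10^(Lᵢ/10))/T], T = 9.9 h.
Σ tᵢ·10^(Lᵢ/10) = 4.5·10^(95.2/10) + 2.4·10^(95.9/10) + 1.3·10^(77.0/10) + 1.7·10^(70.5/10) = 2.432e+10.
L_eq = 10·log₁₀(2.432e+10/9.9) = 93.90 dB(A).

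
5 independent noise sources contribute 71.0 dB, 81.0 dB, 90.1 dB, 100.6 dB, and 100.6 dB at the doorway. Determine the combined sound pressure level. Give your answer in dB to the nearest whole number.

Incoherent sources combine by intensity addition: L_total = 10·log₁₀(Σ 10^(L_i/10)).
Σ 10^(L/10) = 10^(71.0/10) + 10^(81.0/10) + 10^(90.1/10) + 10^(100.6/10) + 10^(100.6/10) = 2.412e+10.
L_total = 10·log₁₀(2.412e+10) = 103.82 dB.

104 dB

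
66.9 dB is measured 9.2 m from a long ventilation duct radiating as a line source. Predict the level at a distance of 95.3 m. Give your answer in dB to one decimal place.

56.7 dB

Line-source attenuation: ΔL = 10·log₁₀(r₂/r₁) = 10·log₁₀(95.3/9.2) = 10.153 dB.
L₂ = 66.9 − 10·log₁₀(95.3/9.2) = 66.9 − 10.153 = 56.75 dB.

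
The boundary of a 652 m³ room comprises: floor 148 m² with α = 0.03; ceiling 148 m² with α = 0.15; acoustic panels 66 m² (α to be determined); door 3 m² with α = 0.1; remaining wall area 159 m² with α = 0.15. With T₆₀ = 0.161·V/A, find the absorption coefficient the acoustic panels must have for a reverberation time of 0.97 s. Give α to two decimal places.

Required total absorption A = 0.161·652/0.97 = 108.22 m².
Absorption from the other surfaces = 148·0.03 + 148·0.15 + 3·0.1 + 159·0.15 = 50.79 m², so the acoustic panels must supply 57.43 m² over 66 m².
α = 57.43/66 = 0.870.

0.87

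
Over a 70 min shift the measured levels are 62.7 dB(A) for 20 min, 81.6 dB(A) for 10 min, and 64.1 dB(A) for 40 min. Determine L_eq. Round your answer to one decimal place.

The energy average is taken in the linear domain: L_eq = 10·log₁₀[(Σ tᵢ·10^(Lᵢ/10))/T], T = 70 min.
Σ tᵢ·10^(Lᵢ/10) = 20·10^(62.7/10) + 10·10^(81.6/10) + 40·10^(64.1/10) = 1.585e+09.
L_eq = 10·log₁₀(1.585e+09/70) = 73.55 dB(A).

73.6 dB(A)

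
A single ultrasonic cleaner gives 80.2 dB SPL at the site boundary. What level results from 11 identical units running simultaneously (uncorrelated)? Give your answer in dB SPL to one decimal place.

L_total = L₁ + 10·log₁₀ N for N identical incoherent sources.
L_total = 80.2 + 10·log₁₀(11) = 80.2 + 10.414 = 90.61 dB SPL.

90.6 dB SPL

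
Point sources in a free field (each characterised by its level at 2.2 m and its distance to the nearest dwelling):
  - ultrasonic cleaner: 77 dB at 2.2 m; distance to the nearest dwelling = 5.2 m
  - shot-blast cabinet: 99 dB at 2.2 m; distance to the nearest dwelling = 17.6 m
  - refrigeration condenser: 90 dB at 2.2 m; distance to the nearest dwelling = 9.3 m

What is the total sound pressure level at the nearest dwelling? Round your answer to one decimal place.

82.8 dB

First find each source's level at the receiver (point-source: −20·log₁₀(r/r_ref)), then combine on an intensity basis.
ultrasonic cleaner: 77 − 20·log₁₀(5.2/2.2) = 77 − 7.47 = 69.53 dB.
shot-blast cabinet: 99 − 20·log₁₀(17.6/2.2) = 99 − 18.06 = 80.94 dB.
refrigeration condenser: 90 − 20·log₁₀(9.3/2.2) = 90 − 12.52 = 77.48 dB.
Σ 10^(L/10) = 1.890e+08 → L_total = 10·log₁₀(1.890e+08) = 82.77 dB.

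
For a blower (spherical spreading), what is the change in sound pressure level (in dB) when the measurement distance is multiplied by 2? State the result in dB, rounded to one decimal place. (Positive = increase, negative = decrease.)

-6.0 dB

Point-source spreading: ΔL = −20·log₁₀(r₂/r₁).
ΔL = −20·log₁₀(2) = -6.02 dB.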